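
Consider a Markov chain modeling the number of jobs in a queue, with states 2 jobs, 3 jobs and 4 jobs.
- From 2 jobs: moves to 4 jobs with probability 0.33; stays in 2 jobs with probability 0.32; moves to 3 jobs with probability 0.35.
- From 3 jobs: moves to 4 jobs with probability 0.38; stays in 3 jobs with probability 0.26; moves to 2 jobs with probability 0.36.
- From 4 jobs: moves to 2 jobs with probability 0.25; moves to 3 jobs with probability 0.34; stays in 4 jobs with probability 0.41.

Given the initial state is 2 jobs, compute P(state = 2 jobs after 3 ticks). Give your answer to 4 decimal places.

Propagate the distribution vector 3 ticks from 2 jobs.
After 0 ticks: (1.0000, 0.0000, 0.0000)
After 1 tick: (0.3200, 0.3500, 0.3300)
After 2 ticks: (0.3109, 0.3152, 0.3739)
After 3 ticks: (0.3064, 0.3179, 0.3757)
P(in 2 jobs after 3 ticks) = 0.3064

0.3064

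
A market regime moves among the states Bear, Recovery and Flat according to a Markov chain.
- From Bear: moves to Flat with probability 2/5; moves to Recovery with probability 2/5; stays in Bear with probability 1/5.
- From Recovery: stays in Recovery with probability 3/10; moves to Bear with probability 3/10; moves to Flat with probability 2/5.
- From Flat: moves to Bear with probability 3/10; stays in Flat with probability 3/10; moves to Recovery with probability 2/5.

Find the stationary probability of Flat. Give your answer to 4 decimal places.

0.3636

Let the stationary distribution be π with π = πP and π_1 + π_2 + π_3 = 1.
π_1 = 0.2·π_1 + 0.3·π_2 + 0.3·π_3
π_2 = 0.4·π_1 + 0.3·π_2 + 0.4·π_3
Solving with the normalization constraint gives π = (0.2727, 0.3636, 0.3636).
So the stationary probability of Flat is 0.3636.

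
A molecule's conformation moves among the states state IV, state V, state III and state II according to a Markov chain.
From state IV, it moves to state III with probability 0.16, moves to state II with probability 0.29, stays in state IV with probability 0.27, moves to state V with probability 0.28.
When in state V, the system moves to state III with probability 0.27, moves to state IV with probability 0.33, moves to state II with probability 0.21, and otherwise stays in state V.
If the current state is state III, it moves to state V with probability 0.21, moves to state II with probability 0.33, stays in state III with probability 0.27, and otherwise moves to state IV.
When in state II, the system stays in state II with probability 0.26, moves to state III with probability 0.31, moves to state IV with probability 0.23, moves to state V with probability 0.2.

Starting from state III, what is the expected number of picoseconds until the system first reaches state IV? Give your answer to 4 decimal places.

Let t(s) be the expected number of picoseconds to first reach state IV from state s, with t(state IV) = 0. Conditioning on the first picosecond:
t(state V) = 1 + 0.19·t(state V) + 0.27·t(state III) + 0.21·t(state II)
t(state III) = 1 + 0.21·t(state V) + 0.27·t(state III) + 0.33·t(state II)
t(state II) = 1 + 0.2·t(state V) + 0.31·t(state III) + 0.26·t(state II)
Solving: t(state V) = 3.7719, t(state III) = 4.3505, t(state II) = 4.1933.
Expected picoseconds from state III to state IV: 4.3505.

4.3505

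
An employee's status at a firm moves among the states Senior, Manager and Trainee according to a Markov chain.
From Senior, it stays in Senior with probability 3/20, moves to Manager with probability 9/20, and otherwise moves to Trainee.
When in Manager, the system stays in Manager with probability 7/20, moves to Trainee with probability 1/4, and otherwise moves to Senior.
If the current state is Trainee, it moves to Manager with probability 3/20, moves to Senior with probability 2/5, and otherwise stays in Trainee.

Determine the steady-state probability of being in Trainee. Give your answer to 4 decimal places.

0.3725

Let the stationary distribution be π with π = πP and π_1 + π_2 + π_3 = 1.
π_1 = 0.15·π_1 + 0.4·π_2 + 0.4·π_3
π_2 = 0.45·π_1 + 0.35·π_2 + 0.15·π_3
Solving with the normalization constraint gives π = (0.3200, 0.3075, 0.3725).
So the stationary probability of Trainee is 0.3725.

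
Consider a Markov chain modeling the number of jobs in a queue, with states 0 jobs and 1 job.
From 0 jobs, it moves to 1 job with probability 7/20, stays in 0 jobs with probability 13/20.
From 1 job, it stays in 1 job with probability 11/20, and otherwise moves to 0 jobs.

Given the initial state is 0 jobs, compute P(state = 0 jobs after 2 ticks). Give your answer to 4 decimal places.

Sum over the intermediate state after 1 tick:
P = P(0 jobs→0 jobs)·P(0 jobs→0 jobs) + P(0 jobs→1 job)·P(1 job→0 jobs)
  = 0.65×0.65 + 0.35×0.45
  = 0.4225 + 0.1575 = 0.5800

0.5800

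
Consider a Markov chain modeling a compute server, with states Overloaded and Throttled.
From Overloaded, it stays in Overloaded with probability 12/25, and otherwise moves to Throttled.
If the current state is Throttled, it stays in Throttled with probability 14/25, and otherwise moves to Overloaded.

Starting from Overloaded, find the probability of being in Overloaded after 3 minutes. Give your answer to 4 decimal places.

0.4584

Propagate the distribution vector 3 minutes from Overloaded.
After 0 minutes: (1.0000, 0.0000)
After 1 minute: (0.4800, 0.5200)
After 2 minutes: (0.4592, 0.5408)
After 3 minutes: (0.4584, 0.5416)
P(in Overloaded after 3 minutes) = 0.4584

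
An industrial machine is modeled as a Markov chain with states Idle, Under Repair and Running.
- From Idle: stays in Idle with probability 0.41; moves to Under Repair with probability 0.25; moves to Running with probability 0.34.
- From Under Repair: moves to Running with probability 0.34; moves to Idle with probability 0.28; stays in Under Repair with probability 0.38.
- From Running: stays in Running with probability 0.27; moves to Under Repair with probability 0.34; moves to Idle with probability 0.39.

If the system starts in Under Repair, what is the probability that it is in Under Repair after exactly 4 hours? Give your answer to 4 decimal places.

Propagate the distribution vector 4 hours from Under Repair.
After 0 hours: (0.0000, 1.0000, 0.0000)
After 1 hour: (0.2800, 0.3800, 0.3400)
After 2 hours: (0.3538, 0.3300, 0.3162)
After 3 hours: (0.3608, 0.3214, 0.3179)
After 4 hours: (0.3619, 0.3204, 0.3177)
P(in Under Repair after 4 hours) = 0.3204

0.3204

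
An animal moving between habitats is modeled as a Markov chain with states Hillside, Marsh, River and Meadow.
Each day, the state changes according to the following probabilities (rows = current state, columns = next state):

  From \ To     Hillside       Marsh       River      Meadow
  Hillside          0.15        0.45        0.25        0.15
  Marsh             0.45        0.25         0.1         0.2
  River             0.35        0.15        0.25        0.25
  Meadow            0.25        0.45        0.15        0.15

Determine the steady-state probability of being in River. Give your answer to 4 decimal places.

0.1821

Let the stationary distribution be π with π = πP and π_1 + π_2 + π_3 + π_4 = 1.
π_1 = 0.15·π_1 + 0.45·π_2 + 0.35·π_3 + 0.25·π_4
π_2 = 0.45·π_1 + 0.25·π_2 + 0.15·π_3 + 0.45·π_4
π_3 = 0.25·π_1 + 0.1·π_2 + 0.25·π_3 + 0.15·π_4
Solving with the normalization constraint gives π = (0.3037, 0.3295, 0.1821, 0.1847).
So the stationary probability of River is 0.1821.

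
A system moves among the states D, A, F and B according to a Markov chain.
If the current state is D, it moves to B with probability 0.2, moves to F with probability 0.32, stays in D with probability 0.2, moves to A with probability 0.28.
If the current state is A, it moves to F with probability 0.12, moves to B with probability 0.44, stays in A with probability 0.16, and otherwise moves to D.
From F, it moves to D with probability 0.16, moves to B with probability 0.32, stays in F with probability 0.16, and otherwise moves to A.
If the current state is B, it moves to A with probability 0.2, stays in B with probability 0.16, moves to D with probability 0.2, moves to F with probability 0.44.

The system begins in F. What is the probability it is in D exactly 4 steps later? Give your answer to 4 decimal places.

Propagate the distribution vector 4 steps from F.
After 0 steps: (0.0000, 0.0000, 1.0000, 0.0000)
After 1 step: (0.1600, 0.3600, 0.1600, 0.3200)
After 2 steps: (0.2224, 0.2240, 0.2608, 0.2928)
After 3 steps: (0.2075, 0.2506, 0.2686, 0.2733)
After 4 steps: (0.2093, 0.2496, 0.2597, 0.2814)
P(in D after 4 steps) = 0.2093

0.2093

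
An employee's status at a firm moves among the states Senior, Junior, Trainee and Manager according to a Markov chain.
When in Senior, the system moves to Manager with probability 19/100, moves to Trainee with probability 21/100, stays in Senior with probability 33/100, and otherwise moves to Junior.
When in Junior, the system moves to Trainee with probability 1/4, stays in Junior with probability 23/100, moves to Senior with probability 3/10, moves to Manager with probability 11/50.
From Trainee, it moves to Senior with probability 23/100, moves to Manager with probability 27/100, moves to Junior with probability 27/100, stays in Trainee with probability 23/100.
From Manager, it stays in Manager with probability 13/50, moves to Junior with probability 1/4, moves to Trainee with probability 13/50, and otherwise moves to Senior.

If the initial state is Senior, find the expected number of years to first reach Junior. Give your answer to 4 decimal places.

3.7661

Let t(s) be the expected number of years to first reach Junior from state s, with t(Junior) = 0. Conditioning on the first year:
t(Senior) = 1 + 0.33·t(Senior) + 0.21·t(Trainee) + 0.19·t(Manager)
t(Trainee) = 1 + 0.23·t(Senior) + 0.23·t(Trainee) + 0.27·t(Manager)
t(Manager) = 1 + 0.23·t(Senior) + 0.26·t(Trainee) + 0.26·t(Manager)
Solving: t(Senior) = 3.7661, t(Trainee) = 3.7728, t(Manager) = 3.8475.
Expected years from Senior to Junior: 3.7661.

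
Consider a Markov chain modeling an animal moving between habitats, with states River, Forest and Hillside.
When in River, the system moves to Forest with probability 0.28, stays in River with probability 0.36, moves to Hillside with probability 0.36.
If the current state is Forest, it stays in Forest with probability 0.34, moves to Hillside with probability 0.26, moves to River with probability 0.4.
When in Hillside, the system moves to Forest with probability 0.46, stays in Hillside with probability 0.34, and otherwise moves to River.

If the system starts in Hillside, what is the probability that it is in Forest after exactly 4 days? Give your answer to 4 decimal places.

Propagate the distribution vector 4 days from Hillside.
After 0 days: (0.0000, 0.0000, 1.0000)
After 1 day: (0.2000, 0.4600, 0.3400)
After 2 days: (0.3240, 0.3688, 0.3072)
After 3 days: (0.3256, 0.3574, 0.3170)
After 4 days: (0.3236, 0.3585, 0.3179)
P(in Forest after 4 days) = 0.3585

0.3585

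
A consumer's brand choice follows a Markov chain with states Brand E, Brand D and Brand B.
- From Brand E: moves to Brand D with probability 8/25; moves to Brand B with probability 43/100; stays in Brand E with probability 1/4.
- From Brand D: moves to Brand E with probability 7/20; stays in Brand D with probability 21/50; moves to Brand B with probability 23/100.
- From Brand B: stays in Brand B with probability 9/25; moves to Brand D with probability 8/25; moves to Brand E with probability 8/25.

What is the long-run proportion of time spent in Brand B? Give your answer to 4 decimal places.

0.3354

Let the stationary distribution be π with π = πP and π_1 + π_2 + π_3 = 1.
π_1 = 0.25·π_1 + 0.35·π_2 + 0.32·π_3
π_2 = 0.32·π_1 + 0.42·π_2 + 0.32·π_3
Solving with the normalization constraint gives π = (0.3090, 0.3556, 0.3354).
So the stationary probability of Brand B is 0.3354.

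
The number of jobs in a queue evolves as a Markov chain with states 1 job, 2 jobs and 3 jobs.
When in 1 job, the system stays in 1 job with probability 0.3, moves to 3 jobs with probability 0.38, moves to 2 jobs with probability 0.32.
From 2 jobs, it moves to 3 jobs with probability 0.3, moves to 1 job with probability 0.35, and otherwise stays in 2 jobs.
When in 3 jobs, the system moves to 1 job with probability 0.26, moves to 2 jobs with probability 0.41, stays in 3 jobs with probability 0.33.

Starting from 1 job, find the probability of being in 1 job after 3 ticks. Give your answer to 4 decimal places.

Propagate the distribution vector 3 ticks from 1 job.
After 0 ticks: (1.0000, 0.0000, 0.0000)
After 1 tick: (0.3000, 0.3200, 0.3800)
After 2 ticks: (0.3008, 0.3638, 0.3354)
After 3 ticks: (0.3048, 0.3611, 0.3341)
P(in 1 job after 3 ticks) = 0.3048

0.3048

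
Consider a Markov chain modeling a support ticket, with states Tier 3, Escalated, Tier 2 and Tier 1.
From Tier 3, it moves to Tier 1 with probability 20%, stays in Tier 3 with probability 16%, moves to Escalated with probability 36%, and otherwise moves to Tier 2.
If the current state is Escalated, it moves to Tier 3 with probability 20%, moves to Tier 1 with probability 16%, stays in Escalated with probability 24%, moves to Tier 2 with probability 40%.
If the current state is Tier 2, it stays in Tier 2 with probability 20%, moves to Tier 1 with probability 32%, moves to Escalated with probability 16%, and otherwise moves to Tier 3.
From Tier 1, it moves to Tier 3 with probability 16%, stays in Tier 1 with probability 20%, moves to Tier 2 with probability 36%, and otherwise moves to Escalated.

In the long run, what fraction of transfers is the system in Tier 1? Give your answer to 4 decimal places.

0.2264

Let the stationary distribution be π with π = πP and π_1 + π_2 + π_3 + π_4 = 1.
π_1 = 0.16·π_1 + 0.2·π_2 + 0.32·π_3 + 0.16·π_4
π_2 = 0.36·π_1 + 0.24·π_2 + 0.16·π_3 + 0.28·π_4
π_3 = 0.28·π_1 + 0.4·π_2 + 0.2·π_3 + 0.36·π_4
Solving with the normalization constraint gives π = (0.2187, 0.2510, 0.3039, 0.2264).
So the stationary probability of Tier 1 is 0.2264.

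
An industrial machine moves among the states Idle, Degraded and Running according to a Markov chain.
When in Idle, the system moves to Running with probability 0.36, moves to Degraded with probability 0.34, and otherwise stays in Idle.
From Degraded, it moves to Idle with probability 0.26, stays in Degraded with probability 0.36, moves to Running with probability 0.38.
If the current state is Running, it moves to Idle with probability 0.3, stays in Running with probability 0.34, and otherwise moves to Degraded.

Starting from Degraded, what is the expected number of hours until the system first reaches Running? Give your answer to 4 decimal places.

2.6696

Let t(s) be the expected number of hours to first reach Running from state s, with t(Running) = 0. Conditioning on the first hour:
t(Idle) = 1 + 0.3·t(Idle) + 0.34·t(Degraded)
t(Degraded) = 1 + 0.26·t(Idle) + 0.36·t(Degraded)
Solving: t(Idle) = 2.7253, t(Degraded) = 2.6696.
Expected hours from Degraded to Running: 2.6696.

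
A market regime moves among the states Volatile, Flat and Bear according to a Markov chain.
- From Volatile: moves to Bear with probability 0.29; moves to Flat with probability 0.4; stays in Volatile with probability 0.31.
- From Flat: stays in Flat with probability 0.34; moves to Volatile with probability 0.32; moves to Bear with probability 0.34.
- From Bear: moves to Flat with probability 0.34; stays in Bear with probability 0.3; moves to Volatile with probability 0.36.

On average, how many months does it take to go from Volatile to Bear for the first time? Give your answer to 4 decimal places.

Let t(s) be the expected number of months to first reach Bear from state s, with t(Bear) = 0. Conditioning on the first month:
t(Volatile) = 1 + 0.31·t(Volatile) + 0.4·t(Flat)
t(Flat) = 1 + 0.32·t(Volatile) + 0.34·t(Flat)
Solving: t(Volatile) = 3.2376, t(Flat) = 3.0849.
Expected months from Volatile to Bear: 3.2376.

3.2376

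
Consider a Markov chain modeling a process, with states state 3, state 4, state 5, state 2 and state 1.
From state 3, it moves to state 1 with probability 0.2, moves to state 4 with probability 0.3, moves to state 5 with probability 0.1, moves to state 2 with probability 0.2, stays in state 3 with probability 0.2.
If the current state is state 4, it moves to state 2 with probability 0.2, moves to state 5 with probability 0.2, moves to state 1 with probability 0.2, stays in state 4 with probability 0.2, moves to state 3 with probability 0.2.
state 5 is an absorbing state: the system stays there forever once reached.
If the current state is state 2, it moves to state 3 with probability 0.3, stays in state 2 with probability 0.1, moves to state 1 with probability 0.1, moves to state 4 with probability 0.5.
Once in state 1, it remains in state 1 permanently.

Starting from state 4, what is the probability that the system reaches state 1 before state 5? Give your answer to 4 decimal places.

Let h(s) be the probability of absorption at state 1 starting from transient state s. Then h(state 1) = 1 and h(state 5) = 0. By first-step analysis:
h(state 3) = 0.2·h(state 3) + 0.3·h(state 4) + 0.1·0 + 0.2·h(state 2) + 0.2·1
h(state 4) = 0.2·h(state 3) + 0.2·h(state 4) + 0.2·0 + 0.2·h(state 2) + 0.2·1
h(state 2) = 0.3·h(state 3) + 0.5·h(state 4) + 0.1·h(state 2) + 0.1·1
Solving: h(state 3) = 0.6180, h(state 4) = 0.5618, h(state 2) = 0.6292.
Starting from state 4, the probability is 0.5618.

0.5618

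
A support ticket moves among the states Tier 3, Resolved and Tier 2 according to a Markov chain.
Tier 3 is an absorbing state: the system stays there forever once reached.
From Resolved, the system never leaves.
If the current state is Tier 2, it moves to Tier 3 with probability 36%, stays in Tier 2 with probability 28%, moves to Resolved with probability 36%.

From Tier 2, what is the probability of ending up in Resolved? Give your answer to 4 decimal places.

0.5000

Let h(s) be the probability of absorption at Resolved starting from transient state s. Then h(Resolved) = 1 and h(Tier 3) = 0. By first-step analysis:
h(Tier 2) = 0.36·0 + 0.36·1 + 0.28·h(Tier 2)
Solving: h(Tier 2) = 0.5000.
Starting from Tier 2, the probability is 0.5000.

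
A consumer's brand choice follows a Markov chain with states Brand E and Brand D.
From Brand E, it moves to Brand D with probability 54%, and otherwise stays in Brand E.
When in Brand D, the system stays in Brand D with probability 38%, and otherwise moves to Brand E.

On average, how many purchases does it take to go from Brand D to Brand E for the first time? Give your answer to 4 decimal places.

1.6129

Let t(s) be the expected number of purchases to first reach Brand E from state s, with t(Brand E) = 0. Conditioning on the first purchase:
t(Brand D) = 1 + 0.38·t(Brand D)
Solving: t(Brand D) = 1.6129.
Expected purchases from Brand D to Brand E: 1.6129.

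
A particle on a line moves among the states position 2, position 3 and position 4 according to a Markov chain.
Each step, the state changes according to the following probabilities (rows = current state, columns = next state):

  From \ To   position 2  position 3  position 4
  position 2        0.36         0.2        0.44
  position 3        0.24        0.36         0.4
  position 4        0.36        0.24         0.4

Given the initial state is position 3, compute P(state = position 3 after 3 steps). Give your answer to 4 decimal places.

0.2602

Propagate the distribution vector 3 steps from position 3.
After 0 steps: (0.0000, 1.0000, 0.0000)
After 1 step: (0.2400, 0.3600, 0.4000)
After 2 steps: (0.3168, 0.2736, 0.4096)
After 3 steps: (0.3272, 0.2602, 0.4127)
P(in position 3 after 3 steps) = 0.2602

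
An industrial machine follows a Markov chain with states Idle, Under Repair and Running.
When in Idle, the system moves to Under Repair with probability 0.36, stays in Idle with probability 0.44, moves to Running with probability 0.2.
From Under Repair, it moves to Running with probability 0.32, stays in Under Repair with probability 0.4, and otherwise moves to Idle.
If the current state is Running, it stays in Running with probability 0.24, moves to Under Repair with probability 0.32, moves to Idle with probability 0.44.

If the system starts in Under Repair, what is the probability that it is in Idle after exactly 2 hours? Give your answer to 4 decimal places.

0.3760

Sum over the intermediate state after 1 hour:
P = P(Under Repair→Idle)·P(Idle→Idle) + P(Under Repair→Under Repair)·P(Under Repair→Idle) + P(Under Repair→Running)·P(Running→Idle)
  = 0.28×0.44 + 0.4×0.28 + 0.32×0.44
  = 0.1232 + 0.1120 + 0.1408 = 0.3760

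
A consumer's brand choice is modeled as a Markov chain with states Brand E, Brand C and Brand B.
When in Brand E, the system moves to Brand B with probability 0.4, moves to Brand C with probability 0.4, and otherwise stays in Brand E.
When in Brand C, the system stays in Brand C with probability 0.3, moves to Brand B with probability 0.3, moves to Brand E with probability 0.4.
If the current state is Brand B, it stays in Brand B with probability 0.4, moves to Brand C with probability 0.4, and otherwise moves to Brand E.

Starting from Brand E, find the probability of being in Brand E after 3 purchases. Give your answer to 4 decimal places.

0.2720

Propagate the distribution vector 3 purchases from Brand E.
After 0 purchases: (1.0000, 0.0000, 0.0000)
After 1 purchase: (0.2000, 0.4000, 0.4000)
After 2 purchases: (0.2800, 0.3600, 0.3600)
After 3 purchases: (0.2720, 0.3640, 0.3640)
P(in Brand E after 3 purchases) = 0.2720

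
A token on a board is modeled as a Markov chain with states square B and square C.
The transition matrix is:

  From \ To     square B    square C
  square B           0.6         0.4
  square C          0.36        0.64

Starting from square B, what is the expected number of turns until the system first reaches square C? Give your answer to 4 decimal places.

2.5000

Let t(s) be the expected number of turns to first reach square C from state s, with t(square C) = 0. Conditioning on the first turn:
t(square B) = 1 + 0.6·t(square B)
Solving: t(square B) = 2.5000.
Expected turns from square B to square C: 2.5000.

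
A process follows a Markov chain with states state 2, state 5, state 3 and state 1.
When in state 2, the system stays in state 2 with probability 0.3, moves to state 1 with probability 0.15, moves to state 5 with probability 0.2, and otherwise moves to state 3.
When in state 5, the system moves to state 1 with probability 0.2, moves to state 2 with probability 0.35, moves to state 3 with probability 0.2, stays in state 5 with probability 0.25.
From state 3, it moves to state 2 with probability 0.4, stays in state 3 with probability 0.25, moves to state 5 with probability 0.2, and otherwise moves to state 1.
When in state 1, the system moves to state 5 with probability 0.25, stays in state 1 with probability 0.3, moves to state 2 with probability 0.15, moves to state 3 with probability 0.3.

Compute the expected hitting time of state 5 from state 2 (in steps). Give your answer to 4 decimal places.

Let t(s) be the expected number of steps to first reach state 5 from state s, with t(state 5) = 0. Conditioning on the first step:
t(state 2) = 1 + 0.3·t(state 2) + 0.35·t(state 3) + 0.15·t(state 1)
t(state 3) = 1 + 0.4·t(state 2) + 0.25·t(state 3) + 0.15·t(state 1)
t(state 1) = 1 + 0.15·t(state 2) + 0.3·t(state 3) + 0.3·t(state 1)
Solving: t(state 2) = 4.7887, t(state 3) = 4.7887, t(state 1) = 4.5070.
Expected steps from state 2 to state 5: 4.7887.

4.7887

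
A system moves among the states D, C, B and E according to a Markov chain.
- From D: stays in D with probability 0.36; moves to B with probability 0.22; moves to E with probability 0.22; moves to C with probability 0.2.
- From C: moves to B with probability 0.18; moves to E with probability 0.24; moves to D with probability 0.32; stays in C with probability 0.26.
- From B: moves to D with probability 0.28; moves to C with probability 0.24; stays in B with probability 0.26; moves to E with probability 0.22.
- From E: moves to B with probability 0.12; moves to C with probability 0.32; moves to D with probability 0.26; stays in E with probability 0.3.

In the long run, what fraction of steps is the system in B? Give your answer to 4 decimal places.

0.1932

Let the stationary distribution be π with π = πP and π_1 + π_2 + π_3 + π_4 = 1.
π_1 = 0.36·π_1 + 0.32·π_2 + 0.28·π_3 + 0.26·π_4
π_2 = 0.2·π_1 + 0.26·π_2 + 0.24·π_3 + 0.32·π_4
π_3 = 0.22·π_1 + 0.18·π_2 + 0.26·π_3 + 0.12·π_4
Solving with the normalization constraint gives π = (0.3100, 0.2522, 0.1932, 0.2446).
So the stationary probability of B is 0.1932.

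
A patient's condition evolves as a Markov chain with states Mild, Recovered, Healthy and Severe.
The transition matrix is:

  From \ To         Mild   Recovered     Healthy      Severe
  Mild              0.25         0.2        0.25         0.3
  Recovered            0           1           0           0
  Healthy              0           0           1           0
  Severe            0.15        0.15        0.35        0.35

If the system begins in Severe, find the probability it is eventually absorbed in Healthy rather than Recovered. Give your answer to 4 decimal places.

Let h(s) be the probability of absorption at Healthy starting from transient state s. Then h(Healthy) = 1 and h(Recovered) = 0. By first-step analysis:
h(Mild) = 0.25·h(Mild) + 0.2·0 + 0.25·1 + 0.3·h(Severe)
h(Severe) = 0.15·h(Mild) + 0.15·0 + 0.35·1 + 0.35·h(Severe)
Solving: h(Mild) = 0.6045, h(Severe) = 0.6780.
Starting from Severe, the probability is 0.6780.

0.6780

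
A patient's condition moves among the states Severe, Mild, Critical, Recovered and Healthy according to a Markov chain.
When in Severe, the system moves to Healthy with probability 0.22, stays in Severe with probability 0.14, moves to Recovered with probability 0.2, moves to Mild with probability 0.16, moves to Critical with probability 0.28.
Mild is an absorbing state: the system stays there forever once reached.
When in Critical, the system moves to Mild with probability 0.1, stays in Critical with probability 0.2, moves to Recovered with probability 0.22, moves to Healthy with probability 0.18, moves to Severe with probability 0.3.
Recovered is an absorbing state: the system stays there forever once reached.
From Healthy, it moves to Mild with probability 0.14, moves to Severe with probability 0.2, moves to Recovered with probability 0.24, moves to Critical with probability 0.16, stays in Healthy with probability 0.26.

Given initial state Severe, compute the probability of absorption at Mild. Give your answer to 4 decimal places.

0.3987

Let h(s) be the probability of absorption at Mild starting from transient state s. Then h(Mild) = 1 and h(Recovered) = 0. By first-step analysis:
h(Severe) = 0.14·h(Severe) + 0.16·1 + 0.28·h(Critical) + 0.2·0 + 0.22·h(Healthy)
h(Critical) = 0.3·h(Severe) + 0.1·1 + 0.2·h(Critical) + 0.22·0 + 0.18·h(Healthy)
h(Healthy) = 0.2·h(Severe) + 0.14·1 + 0.16·h(Critical) + 0.24·0 + 0.26·h(Healthy)
Solving: h(Severe) = 0.3987, h(Critical) = 0.3588, h(Healthy) = 0.3745.
Starting from Severe, the probability is 0.3987.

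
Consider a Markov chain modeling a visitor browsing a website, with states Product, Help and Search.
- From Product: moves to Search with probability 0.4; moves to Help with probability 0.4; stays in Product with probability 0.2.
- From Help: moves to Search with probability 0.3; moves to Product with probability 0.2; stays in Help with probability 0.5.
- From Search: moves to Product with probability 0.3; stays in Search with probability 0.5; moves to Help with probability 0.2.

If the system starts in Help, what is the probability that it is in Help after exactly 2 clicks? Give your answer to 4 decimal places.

0.3900

Sum over the intermediate state after 1 click:
P = P(Help→Product)·P(Product→Help) + P(Help→Help)·P(Help→Help) + P(Help→Search)·P(Search→Help)
  = 0.2×0.4 + 0.5×0.5 + 0.3×0.2
  = 0.0800 + 0.2500 + 0.0600 = 0.3900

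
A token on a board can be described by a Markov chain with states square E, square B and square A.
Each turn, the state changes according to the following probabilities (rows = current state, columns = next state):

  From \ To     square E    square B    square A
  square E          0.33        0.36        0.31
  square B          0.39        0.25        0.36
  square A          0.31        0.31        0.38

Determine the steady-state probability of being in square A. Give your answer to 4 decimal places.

0.3499

Let the stationary distribution be π with π = πP and π_1 + π_2 + π_3 = 1.
π_1 = 0.33·π_1 + 0.39·π_2 + 0.31·π_3
π_2 = 0.36·π_1 + 0.25·π_2 + 0.31·π_3
Solving with the normalization constraint gives π = (0.3415, 0.3086, 0.3499).
So the stationary probability of square A is 0.3499.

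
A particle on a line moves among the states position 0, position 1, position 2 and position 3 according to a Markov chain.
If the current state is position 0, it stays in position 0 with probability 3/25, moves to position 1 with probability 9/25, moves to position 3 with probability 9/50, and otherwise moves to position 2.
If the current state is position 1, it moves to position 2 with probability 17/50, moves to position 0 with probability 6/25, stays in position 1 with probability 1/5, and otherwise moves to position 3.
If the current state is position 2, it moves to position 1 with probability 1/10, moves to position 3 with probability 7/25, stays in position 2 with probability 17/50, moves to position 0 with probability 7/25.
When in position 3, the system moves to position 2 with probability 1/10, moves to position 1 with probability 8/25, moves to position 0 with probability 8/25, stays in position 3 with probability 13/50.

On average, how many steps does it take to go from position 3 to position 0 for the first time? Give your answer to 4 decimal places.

Let t(s) be the expected number of steps to first reach position 0 from state s, with t(position 0) = 0. Conditioning on the first step:
t(position 1) = 1 + 0.2·t(position 1) + 0.34·t(position 2) + 0.22·t(position 3)
t(position 2) = 1 + 0.1·t(position 1) + 0.34·t(position 2) + 0.28·t(position 3)
t(position 3) = 1 + 0.32·t(position 1) + 0.1·t(position 2) + 0.26·t(position 3)
Solving: t(position 1) = 3.6905, t(position 2) = 3.5268, t(position 3) = 3.4238.
Expected steps from position 3 to position 0: 3.4238.

3.4238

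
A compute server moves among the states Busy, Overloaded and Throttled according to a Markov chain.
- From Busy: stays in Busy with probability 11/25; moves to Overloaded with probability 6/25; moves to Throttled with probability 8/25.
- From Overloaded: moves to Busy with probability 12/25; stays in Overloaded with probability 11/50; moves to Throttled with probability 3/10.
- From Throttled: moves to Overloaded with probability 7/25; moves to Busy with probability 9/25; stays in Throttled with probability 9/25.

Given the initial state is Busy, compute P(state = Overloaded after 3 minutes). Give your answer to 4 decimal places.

Propagate the distribution vector 3 minutes from Busy.
After 0 minutes: (1.0000, 0.0000, 0.0000)
After 1 minute: (0.4400, 0.2400, 0.3200)
After 2 minutes: (0.4240, 0.2480, 0.3280)
After 3 minutes: (0.4237, 0.2482, 0.3282)
P(in Overloaded after 3 minutes) = 0.2482

0.2482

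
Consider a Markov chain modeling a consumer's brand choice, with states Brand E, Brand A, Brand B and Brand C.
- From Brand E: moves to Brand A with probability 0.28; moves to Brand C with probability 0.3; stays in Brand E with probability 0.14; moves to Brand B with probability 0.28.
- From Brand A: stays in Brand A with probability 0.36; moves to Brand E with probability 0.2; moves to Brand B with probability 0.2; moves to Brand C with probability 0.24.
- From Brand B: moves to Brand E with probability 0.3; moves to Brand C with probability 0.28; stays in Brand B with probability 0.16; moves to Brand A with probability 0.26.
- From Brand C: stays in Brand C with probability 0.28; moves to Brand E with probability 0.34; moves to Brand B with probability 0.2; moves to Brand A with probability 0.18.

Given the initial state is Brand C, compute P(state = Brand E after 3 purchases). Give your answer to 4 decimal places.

Propagate the distribution vector 3 purchases from Brand C.
After 0 purchases: (0.0000, 0.0000, 0.0000, 1.0000)
After 1 purchase: (0.3400, 0.1800, 0.2000, 0.2800)
After 2 purchases: (0.2388, 0.2624, 0.2192, 0.2796)
After 3 purchases: (0.2467, 0.2686, 0.2103, 0.2743)
P(in Brand E after 3 purchases) = 0.2467

0.2467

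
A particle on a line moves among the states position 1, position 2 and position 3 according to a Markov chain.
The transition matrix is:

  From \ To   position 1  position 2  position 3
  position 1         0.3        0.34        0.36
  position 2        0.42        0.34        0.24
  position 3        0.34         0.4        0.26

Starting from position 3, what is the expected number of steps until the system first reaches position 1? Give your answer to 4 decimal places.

2.7013

Let t(s) be the expected number of steps to first reach position 1 from state s, with t(position 1) = 0. Conditioning on the first step:
t(position 2) = 1 + 0.34·t(position 2) + 0.24·t(position 3)
t(position 3) = 1 + 0.4·t(position 2) + 0.26·t(position 3)
Solving: t(position 2) = 2.4975, t(position 3) = 2.7013.
Expected steps from position 3 to position 1: 2.7013.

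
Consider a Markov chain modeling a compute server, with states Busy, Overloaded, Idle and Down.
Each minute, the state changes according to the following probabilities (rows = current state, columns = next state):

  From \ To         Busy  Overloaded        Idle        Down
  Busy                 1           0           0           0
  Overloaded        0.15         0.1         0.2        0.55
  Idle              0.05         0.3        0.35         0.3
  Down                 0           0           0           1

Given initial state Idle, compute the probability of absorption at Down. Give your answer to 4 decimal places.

Let h(s) be the probability of absorption at Down starting from transient state s. Then h(Down) = 1 and h(Busy) = 0. By first-step analysis:
h(Overloaded) = 0.15·0 + 0.1·h(Overloaded) + 0.2·h(Idle) + 0.55·1
h(Idle) = 0.05·0 + 0.3·h(Overloaded) + 0.35·h(Idle) + 0.3·1
Solving: h(Overloaded) = 0.7952, h(Idle) = 0.8286.
Starting from Idle, the probability is 0.8286.

0.8286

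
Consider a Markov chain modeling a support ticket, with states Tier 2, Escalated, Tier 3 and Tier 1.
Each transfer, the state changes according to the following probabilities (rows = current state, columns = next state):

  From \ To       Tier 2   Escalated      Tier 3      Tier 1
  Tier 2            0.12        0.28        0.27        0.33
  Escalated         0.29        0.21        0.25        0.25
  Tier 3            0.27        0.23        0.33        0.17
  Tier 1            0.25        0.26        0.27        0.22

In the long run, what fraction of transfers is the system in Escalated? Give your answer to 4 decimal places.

0.2440

Let the stationary distribution be π with π = πP and π_1 + π_2 + π_3 + π_4 = 1.
π_1 = 0.12·π_1 + 0.29·π_2 + 0.27·π_3 + 0.25·π_4
π_2 = 0.28·π_1 + 0.21·π_2 + 0.23·π_3 + 0.26·π_4
π_3 = 0.27·π_1 + 0.25·π_2 + 0.33·π_3 + 0.27·π_4
Solving with the normalization constraint gives π = (0.2349, 0.2440, 0.2820, 0.2391).
So the stationary probability of Escalated is 0.2440.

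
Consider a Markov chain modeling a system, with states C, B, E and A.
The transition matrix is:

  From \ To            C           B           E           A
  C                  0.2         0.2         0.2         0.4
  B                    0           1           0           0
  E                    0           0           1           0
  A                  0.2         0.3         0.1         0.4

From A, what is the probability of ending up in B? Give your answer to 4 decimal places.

0.7000

Let h(s) be the probability of absorption at B starting from transient state s. Then h(B) = 1 and h(E) = 0. By first-step analysis:
h(C) = 0.2·h(C) + 0.2·1 + 0.2·0 + 0.4·h(A)
h(A) = 0.2·h(C) + 0.3·1 + 0.1·0 + 0.4·h(A)
Solving: h(C) = 0.6000, h(A) = 0.7000.
Starting from A, the probability is 0.7000.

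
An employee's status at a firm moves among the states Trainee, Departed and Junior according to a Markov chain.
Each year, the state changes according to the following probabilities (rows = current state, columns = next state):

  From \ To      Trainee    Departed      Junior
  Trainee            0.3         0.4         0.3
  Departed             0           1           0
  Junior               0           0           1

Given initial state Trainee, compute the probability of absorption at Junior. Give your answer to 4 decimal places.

0.4286

Let h(s) be the probability of absorption at Junior starting from transient state s. Then h(Junior) = 1 and h(Departed) = 0. By first-step analysis:
h(Trainee) = 0.3·h(Trainee) + 0.4·0 + 0.3·1
Solving: h(Trainee) = 0.4286.
Starting from Trainee, the probability is 0.4286.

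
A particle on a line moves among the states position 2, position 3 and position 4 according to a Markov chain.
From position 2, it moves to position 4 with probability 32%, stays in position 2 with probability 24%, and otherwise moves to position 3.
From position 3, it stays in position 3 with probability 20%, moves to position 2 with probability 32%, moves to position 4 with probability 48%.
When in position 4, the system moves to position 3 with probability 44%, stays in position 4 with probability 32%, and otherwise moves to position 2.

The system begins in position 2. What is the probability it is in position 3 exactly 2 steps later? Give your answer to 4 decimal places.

Sum over the intermediate state after 1 step:
P = P(position 2→position 2)·P(position 2→position 3) + P(position 2→position 3)·P(position 3→position 3) + P(position 2→position 4)·P(position 4→position 3)
  = 0.24×0.44 + 0.44×0.2 + 0.32×0.44
  = 0.1056 + 0.0880 + 0.1408 = 0.3344

0.3344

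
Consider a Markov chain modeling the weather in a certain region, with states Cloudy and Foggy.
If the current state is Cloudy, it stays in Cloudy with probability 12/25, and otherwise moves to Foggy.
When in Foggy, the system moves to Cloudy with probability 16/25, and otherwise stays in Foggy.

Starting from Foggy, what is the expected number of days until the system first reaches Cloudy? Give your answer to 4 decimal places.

Let t(s) be the expected number of days to first reach Cloudy from state s, with t(Cloudy) = 0. Conditioning on the first day:
t(Foggy) = 1 + 0.36·t(Foggy)
Solving: t(Foggy) = 1.5625.
Expected days from Foggy to Cloudy: 1.5625.

1.5625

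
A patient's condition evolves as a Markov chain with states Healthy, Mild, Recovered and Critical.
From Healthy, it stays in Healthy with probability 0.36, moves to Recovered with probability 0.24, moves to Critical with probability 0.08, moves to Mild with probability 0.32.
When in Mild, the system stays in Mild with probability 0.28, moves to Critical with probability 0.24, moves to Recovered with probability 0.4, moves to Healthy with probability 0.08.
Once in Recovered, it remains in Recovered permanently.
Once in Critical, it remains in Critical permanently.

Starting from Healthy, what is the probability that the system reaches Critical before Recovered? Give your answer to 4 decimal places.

0.3088

Let h(s) be the probability of absorption at Critical starting from transient state s. Then h(Critical) = 1 and h(Recovered) = 0. By first-step analysis:
h(Healthy) = 0.36·h(Healthy) + 0.32·h(Mild) + 0.24·0 + 0.08·1
h(Mild) = 0.08·h(Healthy) + 0.28·h(Mild) + 0.4·0 + 0.24·1
Solving: h(Healthy) = 0.3088, h(Mild) = 0.3676.
Starting from Healthy, the probability is 0.3088.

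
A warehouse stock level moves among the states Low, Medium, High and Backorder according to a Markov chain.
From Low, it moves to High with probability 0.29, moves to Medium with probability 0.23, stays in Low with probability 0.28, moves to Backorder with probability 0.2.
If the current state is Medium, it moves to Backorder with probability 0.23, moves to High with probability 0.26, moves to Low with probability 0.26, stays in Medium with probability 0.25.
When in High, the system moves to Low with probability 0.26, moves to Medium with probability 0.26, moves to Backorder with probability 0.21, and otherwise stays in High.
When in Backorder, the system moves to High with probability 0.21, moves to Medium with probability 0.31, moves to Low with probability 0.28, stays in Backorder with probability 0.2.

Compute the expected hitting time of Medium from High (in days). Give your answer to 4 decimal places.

3.8142

Let t(s) be the expected number of days to first reach Medium from state s, with t(Medium) = 0. Conditioning on the first day:
t(Low) = 1 + 0.28·t(Low) + 0.29·t(High) + 0.2·t(Backorder)
t(High) = 1 + 0.26·t(Low) + 0.27·t(High) + 0.21·t(Backorder)
t(Backorder) = 1 + 0.28·t(Low) + 0.21·t(High) + 0.2·t(Backorder)
Solving: t(Low) = 3.9329, t(High) = 3.8142, t(Backorder) = 3.6277.
Expected days from High to Medium: 3.8142.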